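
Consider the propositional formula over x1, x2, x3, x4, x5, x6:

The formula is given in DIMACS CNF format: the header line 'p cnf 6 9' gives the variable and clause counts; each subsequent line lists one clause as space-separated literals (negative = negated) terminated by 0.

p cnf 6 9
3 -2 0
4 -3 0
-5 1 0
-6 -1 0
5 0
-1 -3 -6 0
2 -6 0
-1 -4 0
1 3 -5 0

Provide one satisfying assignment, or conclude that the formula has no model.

x1=True,  x2=False,  x3=False,  x4=False,  x5=True,  x6=False

The clause (x5) is unit, so x5 = True.
The clause (x1) is unit, so x1 = True.
The clause (¬x6) is unit, so x6 = False.
The clause (¬x4) is unit, so x4 = False.
The clause (¬x3) is unit, so x3 = False.
The clause (¬x2) is unit, so x2 = False.
Every clause now holds.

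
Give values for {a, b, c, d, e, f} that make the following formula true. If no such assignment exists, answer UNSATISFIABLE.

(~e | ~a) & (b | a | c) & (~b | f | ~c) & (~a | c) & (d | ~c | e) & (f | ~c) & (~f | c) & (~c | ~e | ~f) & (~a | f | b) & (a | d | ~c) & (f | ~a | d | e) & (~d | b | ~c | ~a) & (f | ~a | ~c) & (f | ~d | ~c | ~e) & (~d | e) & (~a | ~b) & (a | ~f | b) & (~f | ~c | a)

a=0,  b=1,  c=0,  d=1,  e=1,  f=0

Try e = 1.
(~a) alone gives a = 0.
Try b = 1.
Try f = 0.
(~c) alone gives c = 0.
No clause remains; d is free.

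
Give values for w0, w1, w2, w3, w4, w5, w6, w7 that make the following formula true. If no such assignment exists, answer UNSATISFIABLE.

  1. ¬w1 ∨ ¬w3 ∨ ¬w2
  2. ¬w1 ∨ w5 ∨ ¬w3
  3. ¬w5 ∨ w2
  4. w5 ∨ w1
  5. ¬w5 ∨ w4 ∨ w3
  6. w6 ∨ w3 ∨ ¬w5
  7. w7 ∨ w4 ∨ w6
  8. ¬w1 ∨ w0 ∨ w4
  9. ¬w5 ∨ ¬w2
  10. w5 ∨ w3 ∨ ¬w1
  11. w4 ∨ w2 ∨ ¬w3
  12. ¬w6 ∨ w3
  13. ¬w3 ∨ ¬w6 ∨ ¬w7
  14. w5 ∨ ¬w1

UNSATISFIABLE

Suppose w5 = False.
From the singleton clause (w1), w1 = True.
That conflicts with the unit clause (¬w1).
That branch fails; take w5 = True instead.
From the singleton clause (w2), w2 = True.
That conflicts with the unit clause (¬w2).
Either choice for w5 ends in contradiction.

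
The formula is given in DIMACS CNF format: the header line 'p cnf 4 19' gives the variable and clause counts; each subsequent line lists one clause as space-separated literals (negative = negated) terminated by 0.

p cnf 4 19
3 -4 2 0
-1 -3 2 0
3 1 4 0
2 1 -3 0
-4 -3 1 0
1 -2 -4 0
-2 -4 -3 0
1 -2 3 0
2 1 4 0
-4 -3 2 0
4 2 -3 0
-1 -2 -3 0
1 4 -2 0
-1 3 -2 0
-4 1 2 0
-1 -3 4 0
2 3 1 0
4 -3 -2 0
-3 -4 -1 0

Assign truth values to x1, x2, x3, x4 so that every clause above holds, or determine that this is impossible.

x1: True,  x2: False,  x3: False,  x4: False

Case x3 = False:
Case x4 = False:
The clause (x1) is unit, so x1 = True.
The clause (¬x2) is unit, so x2 = False.
This assignment satisfies each clause.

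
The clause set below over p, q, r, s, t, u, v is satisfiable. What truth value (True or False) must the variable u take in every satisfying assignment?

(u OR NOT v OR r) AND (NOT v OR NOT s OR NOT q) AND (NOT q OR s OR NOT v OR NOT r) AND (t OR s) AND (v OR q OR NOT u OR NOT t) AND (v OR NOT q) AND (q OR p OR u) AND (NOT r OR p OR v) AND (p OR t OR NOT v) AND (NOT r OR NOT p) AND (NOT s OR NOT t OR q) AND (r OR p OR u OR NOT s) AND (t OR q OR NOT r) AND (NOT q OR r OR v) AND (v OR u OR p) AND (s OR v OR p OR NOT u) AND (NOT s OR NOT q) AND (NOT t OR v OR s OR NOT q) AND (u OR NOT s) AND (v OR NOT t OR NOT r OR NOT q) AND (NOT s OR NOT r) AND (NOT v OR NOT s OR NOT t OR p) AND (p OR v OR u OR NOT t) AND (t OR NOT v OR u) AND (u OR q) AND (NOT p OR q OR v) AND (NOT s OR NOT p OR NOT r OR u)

Suppose u = false.
Unit clause (NOT s) forces s = false.
Unit clause (t) forces t = true.
Unit clause (q) forces q = true.
Unit clause (v) forces v = true.
Unit clause (r) forces r = true.
That conflicts with the unit clause (NOT r).
So every satisfying assignment has u = True.

True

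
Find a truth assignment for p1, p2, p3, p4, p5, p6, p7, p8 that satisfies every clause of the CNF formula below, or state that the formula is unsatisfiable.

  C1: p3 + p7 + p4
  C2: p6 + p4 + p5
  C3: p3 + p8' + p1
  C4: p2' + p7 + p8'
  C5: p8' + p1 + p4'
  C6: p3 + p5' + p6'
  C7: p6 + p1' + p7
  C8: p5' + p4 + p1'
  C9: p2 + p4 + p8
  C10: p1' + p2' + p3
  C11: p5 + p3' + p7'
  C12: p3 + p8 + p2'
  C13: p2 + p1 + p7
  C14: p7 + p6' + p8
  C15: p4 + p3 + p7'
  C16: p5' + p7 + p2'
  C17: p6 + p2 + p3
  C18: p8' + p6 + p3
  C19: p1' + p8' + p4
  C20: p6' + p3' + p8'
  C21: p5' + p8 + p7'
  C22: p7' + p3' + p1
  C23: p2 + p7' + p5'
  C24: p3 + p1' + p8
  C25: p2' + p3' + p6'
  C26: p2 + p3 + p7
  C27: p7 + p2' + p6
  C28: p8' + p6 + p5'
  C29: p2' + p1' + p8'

Suppose p3 = 0.
Suppose p7 = 1.
The clause (p4) is unit, so p4 = 1.
Suppose p8 = 1.
The clause (p1) is unit, so p1 = 1.
The clause (p2') is unit, so p2 = 0.
The clause (p6) is unit, so p6 = 1.
The clause (p5') is unit, so p5 = 0.
Every clause now holds.

p1: 1; p2: 0; p3: 0; p4: 1; p5: 0; p6: 1; p7: 1; p8: 1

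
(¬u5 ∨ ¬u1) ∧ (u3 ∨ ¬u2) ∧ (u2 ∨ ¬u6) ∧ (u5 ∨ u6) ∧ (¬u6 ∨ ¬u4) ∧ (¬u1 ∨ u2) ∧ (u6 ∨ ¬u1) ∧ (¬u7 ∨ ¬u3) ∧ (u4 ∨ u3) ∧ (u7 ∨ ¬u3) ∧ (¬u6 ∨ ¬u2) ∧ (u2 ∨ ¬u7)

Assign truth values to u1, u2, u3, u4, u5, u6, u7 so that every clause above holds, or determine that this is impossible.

u1=False,  u2=False,  u3=False,  u4=True,  u5=True,  u6=False,  u7=False

Try u5 = True.
(¬u1) alone gives u1 = False.
Try u3 = False.
(¬u2) alone gives u2 = False.
(¬u6) alone gives u6 = False.
(u4) alone gives u4 = True.
(¬u7) alone gives u7 = False.
This assignment satisfies each clause.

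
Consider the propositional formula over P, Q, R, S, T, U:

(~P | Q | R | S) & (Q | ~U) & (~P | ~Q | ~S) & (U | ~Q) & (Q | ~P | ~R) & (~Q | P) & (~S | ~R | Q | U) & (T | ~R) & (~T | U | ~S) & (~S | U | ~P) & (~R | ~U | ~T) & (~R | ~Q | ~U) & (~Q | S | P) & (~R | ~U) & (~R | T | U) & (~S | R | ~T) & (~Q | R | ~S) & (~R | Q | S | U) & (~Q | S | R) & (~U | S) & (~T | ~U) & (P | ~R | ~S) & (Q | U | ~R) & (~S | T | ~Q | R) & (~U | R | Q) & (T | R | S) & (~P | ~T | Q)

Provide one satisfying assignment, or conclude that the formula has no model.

P ↦ 0, Q ↦ 0, R ↦ 0, S ↦ 1, T ↦ 0, U ↦ 0

Suppose Q = 0.
Unit clause (~U) forces U = 0.
Unit clause (~R) forces R = 0.
Suppose P = 0.
Suppose T = 0.
Unit clause (S) forces S = 1.
All clauses are satisfied.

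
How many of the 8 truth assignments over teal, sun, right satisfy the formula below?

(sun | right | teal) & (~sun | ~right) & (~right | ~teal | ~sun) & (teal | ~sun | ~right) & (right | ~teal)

3

There are 2^3 = 8 truth assignments over (teal, sun, right).
Split on sun. With sun = 1, the clauses containing sun are satisfied and ~sun drops from the rest; 1 of the 2^2 = 4 assignments to the other variables satisfy what remains.
With sun = 0, by the same count on the reduced clause set, 2 assignments work.
(One model: teal=F, sun=F, right=T.)
Total: 1 + 2 = 3.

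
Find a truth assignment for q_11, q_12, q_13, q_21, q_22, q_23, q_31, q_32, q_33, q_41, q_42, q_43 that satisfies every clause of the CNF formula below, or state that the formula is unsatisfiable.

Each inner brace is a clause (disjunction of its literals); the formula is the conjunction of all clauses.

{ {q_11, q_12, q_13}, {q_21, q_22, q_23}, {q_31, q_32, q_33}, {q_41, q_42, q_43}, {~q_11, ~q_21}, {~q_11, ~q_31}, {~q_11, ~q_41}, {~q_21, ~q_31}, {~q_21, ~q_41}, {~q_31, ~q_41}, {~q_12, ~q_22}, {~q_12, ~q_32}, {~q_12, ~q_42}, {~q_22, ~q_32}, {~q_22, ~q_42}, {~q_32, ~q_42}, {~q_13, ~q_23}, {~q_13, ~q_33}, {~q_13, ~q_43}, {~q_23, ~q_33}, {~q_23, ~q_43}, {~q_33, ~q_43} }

UNSATISFIABLE

Suppose q_11 = 0.
Suppose q_12 = 1.
(~q_22) alone gives q_22 = 0.
(~q_32) alone gives q_32 = 0.
(~q_42) alone gives q_42 = 0.
Suppose q_21 = 1.
(~q_31) alone gives q_31 = 0.
(q_33) alone gives q_33 = 1.
(~q_41) alone gives q_41 = 0.
(q_43) alone gives q_43 = 1.
That conflicts with the unit clause (~q_43).
Undo q_21 and try q_21 = 0.
(q_23) alone gives q_23 = 1.
(~q_13) alone gives q_13 = 0.
(~q_33) alone gives q_33 = 0.
(q_31) alone gives q_31 = 1.
(~q_41) alone gives q_41 = 0.
(q_43) alone gives q_43 = 1.
That conflicts with the unit clause (~q_43).
Both values of q_21 lead to a conflict.
Undo q_12 and try q_12 = 0.
(q_13) alone gives q_13 = 1.
(~q_23) alone gives q_23 = 0.
(~q_33) alone gives q_33 = 0.
(~q_43) alone gives q_43 = 0.
Suppose q_21 = 1.
(~q_31) alone gives q_31 = 0.
(q_32) alone gives q_32 = 1.
(~q_41) alone gives q_41 = 0.
(q_42) alone gives q_42 = 1.
That conflicts with the unit clause (~q_42).
Undo q_21 and try q_21 = 0.
(q_22) alone gives q_22 = 1.
(~q_32) alone gives q_32 = 0.
(q_31) alone gives q_31 = 1.
(~q_41) alone gives q_41 = 0.
(q_42) alone gives q_42 = 1.
That conflicts with the unit clause (~q_42).
Both values of q_21 lead to a conflict.
Both values of q_12 lead to a conflict.
Undo q_11 and try q_11 = 1.
(~q_21) alone gives q_21 = 0.
(~q_31) alone gives q_31 = 0.
(~q_41) alone gives q_41 = 0.
Suppose q_22 = 1.
(~q_12) alone gives q_12 = 0.
(~q_32) alone gives q_32 = 0.
(q_33) alone gives q_33 = 1.
(~q_42) alone gives q_42 = 0.
(q_43) alone gives q_43 = 1.
That conflicts with the unit clause (~q_43).
Undo q_22 and try q_22 = 0.
(q_23) alone gives q_23 = 1.
(~q_13) alone gives q_13 = 0.
(~q_33) alone gives q_33 = 0.
(q_32) alone gives q_32 = 1.
(~q_12) alone gives q_12 = 0.
(~q_42) alone gives q_42 = 0.
(q_43) alone gives q_43 = 1.
That conflicts with the unit clause (~q_43).
Both values of q_22 lead to a conflict.
Both values of q_11 lead to a conflict.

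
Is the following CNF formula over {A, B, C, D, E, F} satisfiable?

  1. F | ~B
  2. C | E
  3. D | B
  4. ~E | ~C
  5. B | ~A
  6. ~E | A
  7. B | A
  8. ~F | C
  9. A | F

Branch on F: set F = 1.
From the singleton clause (C), C = 1.
From the singleton clause (~E), E = 0.
Branch on D: set D = 0.
From the singleton clause (B), B = 1.
Every clause is now satisfied; A is unconstrained.
A satisfying assignment: A ↦ 0,  B ↦ 1,  C ↦ 1,  D ↦ 0,  E ↦ 0,  F ↦ 1.

Satisfiable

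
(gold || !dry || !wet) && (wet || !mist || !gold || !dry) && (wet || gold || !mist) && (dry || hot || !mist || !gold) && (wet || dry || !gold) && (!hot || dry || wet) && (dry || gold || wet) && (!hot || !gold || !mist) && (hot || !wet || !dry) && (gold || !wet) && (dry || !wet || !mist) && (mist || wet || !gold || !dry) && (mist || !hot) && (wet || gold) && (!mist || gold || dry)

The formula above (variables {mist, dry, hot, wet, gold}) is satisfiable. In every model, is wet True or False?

True

Suppose wet = false.
Unit clause (gold) forces gold = true.
Unit clause (dry) forces dry = true.
Unit clause (!mist) forces mist = false.
But (mist) is also a unit clause — contradiction.
So every satisfying assignment has wet = True.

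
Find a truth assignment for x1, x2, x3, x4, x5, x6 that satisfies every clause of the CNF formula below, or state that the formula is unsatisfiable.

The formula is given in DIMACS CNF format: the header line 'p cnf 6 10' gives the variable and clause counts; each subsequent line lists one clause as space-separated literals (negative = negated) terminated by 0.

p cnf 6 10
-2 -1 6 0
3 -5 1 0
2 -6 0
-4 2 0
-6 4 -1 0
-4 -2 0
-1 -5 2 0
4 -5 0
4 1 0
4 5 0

UNSATISFIABLE

Branch on x2: set x2 = True.
From the singleton clause (¬x4), x4 = False.
From the singleton clause (¬x5), x5 = False.
That conflicts with the unit clause (x5).
Undo x2 and try x2 = False.
From the singleton clause (¬x6), x6 = False.
From the singleton clause (¬x4), x4 = False.
From the singleton clause (¬x5), x5 = False.
That conflicts with the unit clause (x5).
Either choice for x2 ends in contradiction.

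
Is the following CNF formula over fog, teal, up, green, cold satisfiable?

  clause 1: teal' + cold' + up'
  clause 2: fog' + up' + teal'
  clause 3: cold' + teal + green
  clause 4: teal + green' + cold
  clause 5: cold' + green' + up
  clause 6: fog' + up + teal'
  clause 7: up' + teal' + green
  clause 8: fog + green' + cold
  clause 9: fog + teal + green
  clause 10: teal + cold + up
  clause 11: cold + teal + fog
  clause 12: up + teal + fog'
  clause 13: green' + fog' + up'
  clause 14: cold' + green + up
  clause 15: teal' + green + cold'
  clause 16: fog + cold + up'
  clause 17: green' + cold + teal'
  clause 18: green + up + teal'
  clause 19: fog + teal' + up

Yes, satisfiable

Branch on teal: set teal = 0.
Branch on cold: set cold = 1.
From the singleton clause (green), green = 1.
From the singleton clause (up), up = 1.
From the singleton clause (fog'), fog = 0.
This assignment satisfies each clause.
A satisfying assignment: fog: 0,  teal: 0,  up: 1,  green: 1,  cold: 1.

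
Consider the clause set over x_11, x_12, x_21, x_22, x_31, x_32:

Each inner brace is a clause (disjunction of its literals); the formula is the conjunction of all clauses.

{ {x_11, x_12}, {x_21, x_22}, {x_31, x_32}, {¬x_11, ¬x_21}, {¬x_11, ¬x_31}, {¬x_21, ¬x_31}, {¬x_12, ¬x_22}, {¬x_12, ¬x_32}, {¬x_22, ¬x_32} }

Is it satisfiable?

Try x_11 = True.
From the singleton clause (¬x_21), x_21 = False.
From the singleton clause (x_22), x_22 = True.
From the singleton clause (¬x_31), x_31 = False.
From the singleton clause (x_32), x_32 = True.
That conflicts with the unit clause (¬x_32).
Undo x_11 and try x_11 = False.
From the singleton clause (x_12), x_12 = True.
From the singleton clause (¬x_22), x_22 = False.
From the singleton clause (x_21), x_21 = True.
From the singleton clause (¬x_31), x_31 = False.
From the singleton clause (x_32), x_32 = True.
That conflicts with the unit clause (¬x_32).
Neither x_11 = True nor x_11 = False works.
No assignment satisfies every clause.

No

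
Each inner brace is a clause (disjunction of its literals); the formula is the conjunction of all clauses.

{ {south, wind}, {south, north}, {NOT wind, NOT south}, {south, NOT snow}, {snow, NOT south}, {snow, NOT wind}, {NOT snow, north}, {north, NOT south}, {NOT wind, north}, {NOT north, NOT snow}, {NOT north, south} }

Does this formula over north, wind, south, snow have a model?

Case south = true:
From the singleton clause (NOT wind), wind = false.
From the singleton clause (snow), snow = true.
From the singleton clause (north), north = true.
That conflicts with the unit clause (NOT north).
Undo south and try south = false.
From the singleton clause (wind), wind = true.
From the singleton clause (north), north = true.
That conflicts with the unit clause (NOT north).
Neither south = true nor south = false works.
No assignment satisfies every clause.

Unsatisfiable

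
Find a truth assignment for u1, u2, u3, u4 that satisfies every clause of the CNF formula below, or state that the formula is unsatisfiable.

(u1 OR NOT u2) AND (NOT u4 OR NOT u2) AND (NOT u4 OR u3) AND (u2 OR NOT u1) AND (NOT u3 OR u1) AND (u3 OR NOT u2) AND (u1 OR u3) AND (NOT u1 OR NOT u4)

Suppose u1 = true.
The clause (u2) is unit, so u2 = true.
The clause (NOT u4) is unit, so u4 = false.
The clause (u3) is unit, so u3 = true.
All clauses are satisfied.

u1 ↦ true; u2 ↦ true; u3 ↦ true; u4 ↦ false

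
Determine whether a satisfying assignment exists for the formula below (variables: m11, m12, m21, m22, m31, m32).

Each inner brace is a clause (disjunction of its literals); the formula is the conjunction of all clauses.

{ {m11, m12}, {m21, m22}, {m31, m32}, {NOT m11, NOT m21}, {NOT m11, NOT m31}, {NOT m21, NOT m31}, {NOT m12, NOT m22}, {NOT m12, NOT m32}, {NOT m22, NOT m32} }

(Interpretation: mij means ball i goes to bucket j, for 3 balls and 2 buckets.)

Case m11 = true:
(NOT m21) alone gives m21 = false.
(m22) alone gives m22 = true.
(NOT m31) alone gives m31 = false.
(m32) alone gives m32 = true.
But (NOT m32) is also a unit clause — contradiction.
Undo m11 and try m11 = false.
(m12) alone gives m12 = true.
(NOT m22) alone gives m22 = false.
(m21) alone gives m21 = true.
(NOT m31) alone gives m31 = false.
(m32) alone gives m32 = true.
But (NOT m32) is also a unit clause — contradiction.
Both values of m11 lead to a conflict.
No assignment satisfies every clause.

No, unsatisfiable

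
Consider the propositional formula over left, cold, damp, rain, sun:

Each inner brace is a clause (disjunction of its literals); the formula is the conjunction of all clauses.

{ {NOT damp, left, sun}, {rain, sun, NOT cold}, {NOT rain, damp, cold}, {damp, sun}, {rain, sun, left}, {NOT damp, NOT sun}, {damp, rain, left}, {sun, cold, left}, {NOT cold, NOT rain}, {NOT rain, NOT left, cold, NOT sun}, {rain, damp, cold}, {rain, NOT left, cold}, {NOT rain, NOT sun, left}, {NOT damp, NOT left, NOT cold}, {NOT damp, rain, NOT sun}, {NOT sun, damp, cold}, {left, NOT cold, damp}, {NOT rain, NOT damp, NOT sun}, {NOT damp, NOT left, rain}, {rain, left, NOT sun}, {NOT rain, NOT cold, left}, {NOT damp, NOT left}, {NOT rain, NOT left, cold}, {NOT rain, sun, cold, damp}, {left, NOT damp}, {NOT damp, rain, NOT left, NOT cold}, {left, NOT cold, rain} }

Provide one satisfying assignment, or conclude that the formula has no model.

left: true; cold: true; damp: false; rain: false; sun: true

Suppose damp = false.
From the singleton clause (sun), sun = true.
From the singleton clause (cold), cold = true.
From the singleton clause (NOT rain), rain = false.
From the singleton clause (left), left = true.
All clauses are satisfied.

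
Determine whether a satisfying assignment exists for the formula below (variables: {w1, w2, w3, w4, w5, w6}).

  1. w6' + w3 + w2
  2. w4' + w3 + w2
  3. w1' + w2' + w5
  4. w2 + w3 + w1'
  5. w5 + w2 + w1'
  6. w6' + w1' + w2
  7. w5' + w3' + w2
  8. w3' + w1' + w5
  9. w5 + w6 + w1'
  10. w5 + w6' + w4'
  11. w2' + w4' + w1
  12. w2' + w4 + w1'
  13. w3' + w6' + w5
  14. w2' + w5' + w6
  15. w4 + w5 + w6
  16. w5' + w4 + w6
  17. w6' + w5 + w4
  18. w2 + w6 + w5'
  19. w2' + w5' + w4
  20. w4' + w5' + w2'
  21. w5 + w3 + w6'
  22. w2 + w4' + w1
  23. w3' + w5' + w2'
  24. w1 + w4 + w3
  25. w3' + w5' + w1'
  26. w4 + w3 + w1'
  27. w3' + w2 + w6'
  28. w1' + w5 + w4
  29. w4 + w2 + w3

No

Branch on w6: set w6 = 0.
Branch on w5: set w5 = 1.
From the singleton clause (w2'), w2 = 0.
Now (w2) is unsatisfied and unit — conflict.
So w5 must be the other value — set w5 = 0.
From the singleton clause (w1'), w1 = 0.
From the singleton clause (w4), w4 = 1.
From the singleton clause (w2'), w2 = 0.
Now (w2) is unsatisfied and unit — conflict.
Both values of w5 lead to a conflict.
So w6 must be the other value — set w6 = 1.
Branch on w3: set w3 = 1.
From the singleton clause (w5), w5 = 1.
From the singleton clause (w2), w2 = 1.
Now (w2') is unsatisfied and unit — conflict.
So w3 must be the other value — set w3 = 0.
From the singleton clause (w2), w2 = 1.
From the singleton clause (w5), w5 = 1.
From the singleton clause (w4), w4 = 1.
Now (w4') is unsatisfied and unit — conflict.
Both values of w3 lead to a conflict.
Both values of w6 lead to a conflict.
No assignment satisfies every clause.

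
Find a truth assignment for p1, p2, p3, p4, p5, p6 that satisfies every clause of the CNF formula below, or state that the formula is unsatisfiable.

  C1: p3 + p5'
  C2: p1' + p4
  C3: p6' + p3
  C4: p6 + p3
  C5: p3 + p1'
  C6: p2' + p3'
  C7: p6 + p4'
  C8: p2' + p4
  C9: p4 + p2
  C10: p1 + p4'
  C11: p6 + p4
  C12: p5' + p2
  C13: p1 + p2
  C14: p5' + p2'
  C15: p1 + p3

p1=1; p2=0; p3=1; p4=1; p5=0; p6=1

Branch on p3: set p3 = 1.
(p2') alone gives p2 = 0.
(p4) alone gives p4 = 1.
(p6) alone gives p6 = 1.
(p1) alone gives p1 = 1.
(p5') alone gives p5 = 0.
All clauses are satisfied.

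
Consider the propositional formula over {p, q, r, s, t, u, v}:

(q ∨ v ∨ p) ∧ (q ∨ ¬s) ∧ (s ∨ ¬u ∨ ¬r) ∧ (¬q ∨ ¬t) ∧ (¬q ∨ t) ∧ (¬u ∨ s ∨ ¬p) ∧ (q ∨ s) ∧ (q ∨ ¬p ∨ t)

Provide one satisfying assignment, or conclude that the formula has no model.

UNSATISFIABLE

Case q = True:
(¬t) alone gives t = False.
But (t) is also a unit clause — contradiction.
Backtrack on q: now try q = False.
(¬s) alone gives s = False.
But (s) is also a unit clause — contradiction.
Both values of q lead to a conflict.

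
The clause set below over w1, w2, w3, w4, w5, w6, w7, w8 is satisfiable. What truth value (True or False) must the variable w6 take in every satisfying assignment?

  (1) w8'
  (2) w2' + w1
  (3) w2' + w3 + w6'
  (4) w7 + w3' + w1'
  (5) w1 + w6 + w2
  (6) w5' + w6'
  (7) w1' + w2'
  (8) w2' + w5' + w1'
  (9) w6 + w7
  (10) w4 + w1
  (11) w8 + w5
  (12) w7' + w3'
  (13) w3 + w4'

Suppose w6 = 1.
The clause (w8') is unit, so w8 = 0.
The clause (w5') is unit, so w5 = 0.
That conflicts with the unit clause (w5).
So every satisfying assignment has w6 = False.

False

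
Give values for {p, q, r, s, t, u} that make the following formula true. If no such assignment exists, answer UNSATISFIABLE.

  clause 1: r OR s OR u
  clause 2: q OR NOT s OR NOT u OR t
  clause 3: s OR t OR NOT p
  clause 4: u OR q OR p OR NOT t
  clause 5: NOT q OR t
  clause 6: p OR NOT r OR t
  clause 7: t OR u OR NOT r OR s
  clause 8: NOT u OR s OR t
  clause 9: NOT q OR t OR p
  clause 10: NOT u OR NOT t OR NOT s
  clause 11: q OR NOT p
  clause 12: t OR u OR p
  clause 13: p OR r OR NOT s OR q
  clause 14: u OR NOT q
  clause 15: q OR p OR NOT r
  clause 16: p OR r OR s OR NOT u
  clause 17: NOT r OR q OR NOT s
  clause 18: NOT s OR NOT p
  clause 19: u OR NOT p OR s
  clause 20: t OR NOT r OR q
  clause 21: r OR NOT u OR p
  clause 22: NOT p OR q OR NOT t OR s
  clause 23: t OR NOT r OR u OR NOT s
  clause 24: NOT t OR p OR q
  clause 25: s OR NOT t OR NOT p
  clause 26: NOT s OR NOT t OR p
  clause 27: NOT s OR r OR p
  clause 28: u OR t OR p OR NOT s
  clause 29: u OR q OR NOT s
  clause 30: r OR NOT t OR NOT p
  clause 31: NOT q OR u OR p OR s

p ↦ false, q ↦ true, r ↦ true, s ↦ false, t ↦ true, u ↦ true

Try q = true.
The clause (t) is unit, so t = true.
The clause (u) is unit, so u = true.
The clause (NOT s) is unit, so s = false.
The clause (NOT p) is unit, so p = false.
The clause (r) is unit, so r = true.
This assignment satisfies each clause.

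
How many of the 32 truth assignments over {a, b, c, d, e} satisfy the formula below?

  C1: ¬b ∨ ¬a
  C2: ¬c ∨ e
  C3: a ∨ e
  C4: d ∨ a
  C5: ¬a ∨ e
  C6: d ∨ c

7

There are 2^5 = 32 truth assignments over (a, b, c, d, e).
Split on c. With c = True, the clauses containing c are satisfied and ¬c drops from the rest; 4 of the 2^4 = 16 assignments to the other variables satisfy what remains.
With c = False, by the same count on the reduced clause set, 3 assignments work.
(One model: a=F, b=F, c=F, d=T, e=T.)
Total: 4 + 3 = 7.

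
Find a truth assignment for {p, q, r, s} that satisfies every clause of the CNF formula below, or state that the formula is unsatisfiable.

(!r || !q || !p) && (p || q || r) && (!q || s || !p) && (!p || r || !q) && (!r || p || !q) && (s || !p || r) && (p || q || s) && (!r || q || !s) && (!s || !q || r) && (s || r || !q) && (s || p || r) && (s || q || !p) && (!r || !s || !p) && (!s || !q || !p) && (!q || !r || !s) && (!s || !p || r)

Try r = false.
Try p = true.
Unit clause (!q) forces q = false.
Unit clause (s) forces s = true.
But (!s) is also a unit clause — contradiction.
So p must be the other value — set p = false.
Unit clause (q) forces q = true.
Unit clause (!s) forces s = false.
But (s) is also a unit clause — contradiction.
Neither p = true nor p = false works.
So r must be the other value — set r = true.
Try q = false.
Unit clause (!s) forces s = false.
Unit clause (p) forces p = true.
But (!p) is also a unit clause — contradiction.
So q must be the other value — set q = true.
Unit clause (!p) forces p = false.
But (p) is also a unit clause — contradiction.
Neither q = true nor q = false works.
Neither r = true nor r = false works.

UNSATISFIABLE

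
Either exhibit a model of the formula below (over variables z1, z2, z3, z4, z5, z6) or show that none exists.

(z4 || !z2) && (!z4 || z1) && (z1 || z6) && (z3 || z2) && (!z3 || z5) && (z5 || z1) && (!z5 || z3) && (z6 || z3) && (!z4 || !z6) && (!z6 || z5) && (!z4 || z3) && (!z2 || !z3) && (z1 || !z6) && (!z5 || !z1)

UNSATISFIABLE

Case z4 = true:
From the singleton clause (z1), z1 = true.
From the singleton clause (!z6), z6 = false.
From the singleton clause (z3), z3 = true.
From the singleton clause (z5), z5 = true.
Now (!z5) is unsatisfied and unit — conflict.
So z4 must be the other value — set z4 = false.
From the singleton clause (!z2), z2 = false.
From the singleton clause (z3), z3 = true.
From the singleton clause (z5), z5 = true.
From the singleton clause (!z1), z1 = false.
From the singleton clause (z6), z6 = true.
Now (!z6) is unsatisfied and unit — conflict.
Neither z4 = true nor z4 = false works.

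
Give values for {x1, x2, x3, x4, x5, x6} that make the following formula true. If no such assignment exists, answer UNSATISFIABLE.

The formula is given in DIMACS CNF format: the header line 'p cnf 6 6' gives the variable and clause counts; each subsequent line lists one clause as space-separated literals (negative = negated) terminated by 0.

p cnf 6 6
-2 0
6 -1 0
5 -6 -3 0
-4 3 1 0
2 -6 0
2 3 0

The clause (¬x2) is unit, so x2 = False.
The clause (¬x6) is unit, so x6 = False.
The clause (¬x1) is unit, so x1 = False.
The clause (x3) is unit, so x3 = True.
Every clause is now satisfied; x4, x5 are unconstrained.

x1: False; x2: False; x3: True; x4: False; x5: True; x6: False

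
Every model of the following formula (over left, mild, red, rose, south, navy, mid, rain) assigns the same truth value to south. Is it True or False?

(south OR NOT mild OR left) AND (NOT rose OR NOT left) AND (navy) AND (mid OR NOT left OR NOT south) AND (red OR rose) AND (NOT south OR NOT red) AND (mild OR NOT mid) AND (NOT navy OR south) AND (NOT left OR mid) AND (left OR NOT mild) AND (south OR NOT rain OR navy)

True

Suppose south = false.
(navy) alone gives navy = true.
But (NOT navy) is also a unit clause — contradiction.
So every satisfying assignment has south = True.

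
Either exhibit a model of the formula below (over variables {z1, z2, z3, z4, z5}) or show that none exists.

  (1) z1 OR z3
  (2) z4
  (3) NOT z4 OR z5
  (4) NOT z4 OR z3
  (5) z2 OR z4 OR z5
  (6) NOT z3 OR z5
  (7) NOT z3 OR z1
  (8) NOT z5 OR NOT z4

From the singleton clause (z4), z4 = true.
From the singleton clause (z5), z5 = true.
Now (NOT z5) is unsatisfied and unit — conflict.

UNSATISFIABLE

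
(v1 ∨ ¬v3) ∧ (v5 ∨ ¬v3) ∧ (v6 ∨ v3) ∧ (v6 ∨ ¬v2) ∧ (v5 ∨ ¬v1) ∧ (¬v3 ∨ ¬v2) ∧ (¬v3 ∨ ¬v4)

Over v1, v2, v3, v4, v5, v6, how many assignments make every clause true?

There are 2^6 = 64 truth assignments over (v1, v2, v3, v4, v5, v6).
Split on v3. With v3 = True, the clauses containing v3 are satisfied and ¬v3 drops from the rest; 2 of the 2^5 = 32 assignments to the other variables satisfy what remains.
With v3 = False, by the same count on the reduced clause set, 12 assignments work.
(One model: v1=F, v2=F, v3=F, v4=F, v5=F, v6=T.)
Total: 2 + 12 = 14.

14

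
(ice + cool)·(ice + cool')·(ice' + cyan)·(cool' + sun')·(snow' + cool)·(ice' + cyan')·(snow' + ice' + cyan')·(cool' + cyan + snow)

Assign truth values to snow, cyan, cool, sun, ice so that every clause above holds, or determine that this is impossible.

UNSATISFIABLE

Try ice = 1.
The clause (cyan) is unit, so cyan = 1.
That conflicts with the unit clause (cyan').
That branch fails; take ice = 0 instead.
The clause (cool) is unit, so cool = 1.
That conflicts with the unit clause (cool').
Both values of ice lead to a conflict.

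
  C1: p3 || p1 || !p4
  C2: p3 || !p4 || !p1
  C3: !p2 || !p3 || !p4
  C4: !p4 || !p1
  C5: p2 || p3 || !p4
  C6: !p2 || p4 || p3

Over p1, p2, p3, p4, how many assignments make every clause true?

7

There are 2^4 = 16 truth assignments over (p1, p2, p3, p4).
Split on p3. With p3 = true, the clauses containing p3 are satisfied and !p3 drops from the rest; 5 of the 2^3 = 8 assignments to the other variables satisfy what remains.
With p3 = false, by the same count on the reduced clause set, 2 assignments work.
Total: 5 + 2 = 7.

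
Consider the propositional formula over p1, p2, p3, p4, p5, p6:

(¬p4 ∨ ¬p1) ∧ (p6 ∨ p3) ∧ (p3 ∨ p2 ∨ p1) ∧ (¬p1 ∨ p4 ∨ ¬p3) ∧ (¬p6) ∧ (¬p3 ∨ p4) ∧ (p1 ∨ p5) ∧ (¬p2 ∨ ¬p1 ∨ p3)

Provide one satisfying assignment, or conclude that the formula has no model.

p1 ↦ False; p2 ↦ False; p3 ↦ True; p4 ↦ True; p5 ↦ True; p6 ↦ False

(¬p6) alone gives p6 = False.
(p3) alone gives p3 = True.
(p4) alone gives p4 = True.
(¬p1) alone gives p1 = False.
(p5) alone gives p5 = True.
Every clause is now satisfied; p2 is unconstrained.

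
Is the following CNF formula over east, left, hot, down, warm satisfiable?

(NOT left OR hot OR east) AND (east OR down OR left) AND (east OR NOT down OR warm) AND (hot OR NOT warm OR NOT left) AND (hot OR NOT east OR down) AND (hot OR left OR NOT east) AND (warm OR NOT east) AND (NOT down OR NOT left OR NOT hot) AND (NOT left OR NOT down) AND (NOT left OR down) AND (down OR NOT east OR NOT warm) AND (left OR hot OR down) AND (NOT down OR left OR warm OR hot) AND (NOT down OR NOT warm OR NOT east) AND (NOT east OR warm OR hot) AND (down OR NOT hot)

Yes, satisfiable

Case warm = true:
Case hot = true:
The clause (down) is unit, so down = true.
The clause (NOT left) is unit, so left = false.
The clause (NOT east) is unit, so east = false.
Every clause now holds.
A satisfying assignment: east ↦ false; left ↦ false; hot ↦ true; down ↦ true; warm ↦ true.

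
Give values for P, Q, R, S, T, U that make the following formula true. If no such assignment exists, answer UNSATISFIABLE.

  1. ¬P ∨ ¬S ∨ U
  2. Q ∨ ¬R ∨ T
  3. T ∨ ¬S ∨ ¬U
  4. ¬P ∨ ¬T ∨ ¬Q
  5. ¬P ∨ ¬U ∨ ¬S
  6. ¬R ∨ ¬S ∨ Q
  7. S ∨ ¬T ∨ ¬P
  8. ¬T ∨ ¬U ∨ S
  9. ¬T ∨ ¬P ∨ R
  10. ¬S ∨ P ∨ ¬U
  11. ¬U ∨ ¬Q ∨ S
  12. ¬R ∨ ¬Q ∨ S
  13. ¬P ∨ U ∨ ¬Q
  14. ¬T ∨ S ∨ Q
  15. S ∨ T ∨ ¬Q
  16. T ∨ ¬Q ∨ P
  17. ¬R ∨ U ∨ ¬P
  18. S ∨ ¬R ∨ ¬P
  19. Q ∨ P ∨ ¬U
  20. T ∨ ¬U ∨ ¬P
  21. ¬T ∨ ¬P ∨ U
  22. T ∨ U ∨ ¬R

P: False, Q: True, R: True, S: True, T: True, U: False

Case P = False:
Case S = True:
From the singleton clause (¬U), U = False.
Case R = True:
From the singleton clause (Q), Q = True.
From the singleton clause (T), T = True.
Every clause now holds.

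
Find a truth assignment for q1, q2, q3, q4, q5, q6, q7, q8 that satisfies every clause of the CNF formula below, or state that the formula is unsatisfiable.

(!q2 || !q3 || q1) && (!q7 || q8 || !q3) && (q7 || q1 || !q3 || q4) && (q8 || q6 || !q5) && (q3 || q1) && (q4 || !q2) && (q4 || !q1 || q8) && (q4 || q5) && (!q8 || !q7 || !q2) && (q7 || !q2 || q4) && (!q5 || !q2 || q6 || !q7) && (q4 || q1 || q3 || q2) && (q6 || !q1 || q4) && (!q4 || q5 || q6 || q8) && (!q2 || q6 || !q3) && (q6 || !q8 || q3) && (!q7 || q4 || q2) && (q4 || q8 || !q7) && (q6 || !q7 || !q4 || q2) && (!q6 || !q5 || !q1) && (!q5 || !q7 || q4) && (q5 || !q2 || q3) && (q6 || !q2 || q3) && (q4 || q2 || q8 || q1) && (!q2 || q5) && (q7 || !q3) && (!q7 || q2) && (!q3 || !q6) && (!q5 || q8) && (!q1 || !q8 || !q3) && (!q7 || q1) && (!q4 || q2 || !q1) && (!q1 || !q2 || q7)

Case q3 = true:
From the singleton clause (q7), q7 = true.
From the singleton clause (q8), q8 = true.
From the singleton clause (!q2), q2 = false.
But (q2) is also a unit clause — contradiction.
Backtrack on q3: now try q3 = false.
From the singleton clause (q1), q1 = true.
Case q4 = true:
From the singleton clause (q2), q2 = true.
From the singleton clause (q5), q5 = true.
From the singleton clause (!q6), q6 = false.
But (q6) is also a unit clause — contradiction.
Backtrack on q4: now try q4 = false.
From the singleton clause (!q2), q2 = false.
From the singleton clause (q8), q8 = true.
From the singleton clause (q5), q5 = true.
From the singleton clause (q6), q6 = true.
But (!q6) is also a unit clause — contradiction.
Neither q4 = true nor q4 = false works.
Neither q3 = true nor q3 = false works.

UNSATISFIABLE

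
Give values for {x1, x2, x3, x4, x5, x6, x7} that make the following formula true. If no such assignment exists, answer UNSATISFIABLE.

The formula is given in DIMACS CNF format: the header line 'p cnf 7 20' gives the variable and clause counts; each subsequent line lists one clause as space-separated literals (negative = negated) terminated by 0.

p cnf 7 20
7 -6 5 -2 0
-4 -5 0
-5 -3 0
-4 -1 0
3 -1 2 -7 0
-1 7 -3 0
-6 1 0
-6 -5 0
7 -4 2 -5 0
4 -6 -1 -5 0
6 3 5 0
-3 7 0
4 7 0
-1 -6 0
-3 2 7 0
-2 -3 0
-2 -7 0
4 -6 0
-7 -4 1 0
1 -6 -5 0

Branch on x4: set x4 = False.
(x7) alone gives x7 = True.
(¬x2) alone gives x2 = False.
(¬x6) alone gives x6 = False.
Branch on x5: set x5 = False.
(x3) alone gives x3 = True.
All clauses hold; x1 can take either value.

x1: False, x2: False, x3: True, x4: False, x5: False, x6: False, x7: True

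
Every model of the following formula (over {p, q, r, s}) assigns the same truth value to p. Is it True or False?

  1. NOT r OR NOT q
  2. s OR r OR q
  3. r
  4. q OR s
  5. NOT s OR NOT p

False

Suppose p = true.
The clause (r) is unit, so r = true.
The clause (NOT q) is unit, so q = false.
The clause (s) is unit, so s = true.
But (NOT s) is also a unit clause — contradiction.
So every satisfying assignment has p = False.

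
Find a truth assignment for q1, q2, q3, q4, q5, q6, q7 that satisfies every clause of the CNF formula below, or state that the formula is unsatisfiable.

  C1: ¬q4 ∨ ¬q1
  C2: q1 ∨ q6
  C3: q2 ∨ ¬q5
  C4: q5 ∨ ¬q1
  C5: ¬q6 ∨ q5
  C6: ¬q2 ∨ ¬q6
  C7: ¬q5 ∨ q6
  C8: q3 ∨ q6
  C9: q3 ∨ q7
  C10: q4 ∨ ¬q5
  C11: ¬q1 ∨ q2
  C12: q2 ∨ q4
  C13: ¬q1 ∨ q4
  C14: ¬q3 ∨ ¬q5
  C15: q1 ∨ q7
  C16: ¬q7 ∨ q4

UNSATISFIABLE

Case q4 = False:
(¬q5) alone gives q5 = False.
(¬q1) alone gives q1 = False.
(q6) alone gives q6 = True.
That conflicts with the unit clause (¬q6).
That branch fails; take q4 = True instead.
(¬q1) alone gives q1 = False.
(q6) alone gives q6 = True.
(q5) alone gives q5 = True.
(q2) alone gives q2 = True.
That conflicts with the unit clause (¬q2).
Either choice for q4 ends in contradiction.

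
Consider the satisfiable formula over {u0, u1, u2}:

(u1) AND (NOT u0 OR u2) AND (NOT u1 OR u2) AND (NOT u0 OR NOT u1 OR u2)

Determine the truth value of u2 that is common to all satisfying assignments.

Suppose u2 = false.
The clause (u1) is unit, so u1 = true.
Now (NOT u1) is unsatisfied and unit — conflict.
So every satisfying assignment has u2 = True.

True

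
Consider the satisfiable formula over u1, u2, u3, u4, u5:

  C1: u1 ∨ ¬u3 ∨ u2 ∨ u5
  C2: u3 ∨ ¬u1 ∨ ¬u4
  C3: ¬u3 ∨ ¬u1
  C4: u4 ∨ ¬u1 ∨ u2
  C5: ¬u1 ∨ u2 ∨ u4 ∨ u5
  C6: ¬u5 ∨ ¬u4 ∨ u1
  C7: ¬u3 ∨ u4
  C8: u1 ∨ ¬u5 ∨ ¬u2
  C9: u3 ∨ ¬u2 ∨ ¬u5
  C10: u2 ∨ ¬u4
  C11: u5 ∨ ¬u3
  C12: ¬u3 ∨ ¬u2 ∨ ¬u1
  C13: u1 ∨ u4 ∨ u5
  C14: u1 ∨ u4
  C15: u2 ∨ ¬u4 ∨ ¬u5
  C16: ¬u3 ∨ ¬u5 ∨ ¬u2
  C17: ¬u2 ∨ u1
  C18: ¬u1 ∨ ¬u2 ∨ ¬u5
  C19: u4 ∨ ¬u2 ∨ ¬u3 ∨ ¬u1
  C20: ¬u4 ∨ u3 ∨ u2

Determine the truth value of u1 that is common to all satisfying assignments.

Suppose u1 = False.
Unit clause (u4) forces u4 = True.
Unit clause (¬u5) forces u5 = False.
Unit clause (u2) forces u2 = True.
Now (¬u2) is unsatisfied and unit — conflict.
So every satisfying assignment has u1 = True.

True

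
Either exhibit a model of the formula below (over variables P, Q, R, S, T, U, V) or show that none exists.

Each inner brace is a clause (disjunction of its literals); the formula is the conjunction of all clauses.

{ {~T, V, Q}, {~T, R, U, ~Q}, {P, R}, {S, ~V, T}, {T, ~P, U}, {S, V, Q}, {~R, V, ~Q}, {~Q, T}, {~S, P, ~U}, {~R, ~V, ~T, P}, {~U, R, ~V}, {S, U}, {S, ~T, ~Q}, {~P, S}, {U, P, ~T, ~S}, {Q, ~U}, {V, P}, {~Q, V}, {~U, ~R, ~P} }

Try P = 1.
From the singleton clause (S), S = 1.
Try T = 1.
Try V = 1.
Try U = 0.
Try R = 1.
No clause remains; Q is free.

P ↦ 1, Q ↦ 0, R ↦ 1, S ↦ 1, T ↦ 1, U ↦ 0, V ↦ 1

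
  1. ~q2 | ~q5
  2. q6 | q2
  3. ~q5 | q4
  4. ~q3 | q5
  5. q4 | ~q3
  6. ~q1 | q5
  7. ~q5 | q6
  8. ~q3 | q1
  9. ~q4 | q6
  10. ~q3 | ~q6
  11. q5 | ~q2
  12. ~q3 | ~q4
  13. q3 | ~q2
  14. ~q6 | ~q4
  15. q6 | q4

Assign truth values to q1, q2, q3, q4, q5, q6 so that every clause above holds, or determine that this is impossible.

Case q2 = 0:
Unit clause (q6) forces q6 = 1.
Unit clause (~q3) forces q3 = 0.
Unit clause (~q4) forces q4 = 0.
Unit clause (~q5) forces q5 = 0.
Unit clause (~q1) forces q1 = 0.
This assignment satisfies each clause.

q1: 0, q2: 0, q3: 0, q4: 0, q5: 0, q6: 1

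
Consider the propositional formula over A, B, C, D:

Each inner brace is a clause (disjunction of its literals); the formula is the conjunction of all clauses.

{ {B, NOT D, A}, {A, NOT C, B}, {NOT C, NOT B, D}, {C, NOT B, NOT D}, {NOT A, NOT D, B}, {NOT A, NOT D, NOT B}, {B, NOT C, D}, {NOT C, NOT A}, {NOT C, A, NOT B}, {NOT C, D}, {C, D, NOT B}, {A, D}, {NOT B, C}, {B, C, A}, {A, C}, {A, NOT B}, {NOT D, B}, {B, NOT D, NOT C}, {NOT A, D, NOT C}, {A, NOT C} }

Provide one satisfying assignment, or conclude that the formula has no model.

Suppose C = false.
(NOT B) alone gives B = false.
(A) alone gives A = true.
(NOT D) alone gives D = false.
All clauses are satisfied.

A=true, B=false, C=false, D=false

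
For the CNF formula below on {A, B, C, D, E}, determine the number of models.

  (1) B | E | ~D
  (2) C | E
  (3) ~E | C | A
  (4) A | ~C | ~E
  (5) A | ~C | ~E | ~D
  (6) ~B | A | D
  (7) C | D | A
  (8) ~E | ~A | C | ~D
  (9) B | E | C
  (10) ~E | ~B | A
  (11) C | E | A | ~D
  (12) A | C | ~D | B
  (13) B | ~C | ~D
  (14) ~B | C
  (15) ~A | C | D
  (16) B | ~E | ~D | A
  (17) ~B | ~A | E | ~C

There are 2^5 = 32 truth assignments over (A, B, C, D, E).
Split on E. With E = 1, the clauses containing E are satisfied and ~E drops from the rest; 3 of the 2^4 = 16 assignments to the other variables satisfy what remains.
With E = 0, by the same count on the reduced clause set, 3 assignments work.
Total: 3 + 3 = 6.

6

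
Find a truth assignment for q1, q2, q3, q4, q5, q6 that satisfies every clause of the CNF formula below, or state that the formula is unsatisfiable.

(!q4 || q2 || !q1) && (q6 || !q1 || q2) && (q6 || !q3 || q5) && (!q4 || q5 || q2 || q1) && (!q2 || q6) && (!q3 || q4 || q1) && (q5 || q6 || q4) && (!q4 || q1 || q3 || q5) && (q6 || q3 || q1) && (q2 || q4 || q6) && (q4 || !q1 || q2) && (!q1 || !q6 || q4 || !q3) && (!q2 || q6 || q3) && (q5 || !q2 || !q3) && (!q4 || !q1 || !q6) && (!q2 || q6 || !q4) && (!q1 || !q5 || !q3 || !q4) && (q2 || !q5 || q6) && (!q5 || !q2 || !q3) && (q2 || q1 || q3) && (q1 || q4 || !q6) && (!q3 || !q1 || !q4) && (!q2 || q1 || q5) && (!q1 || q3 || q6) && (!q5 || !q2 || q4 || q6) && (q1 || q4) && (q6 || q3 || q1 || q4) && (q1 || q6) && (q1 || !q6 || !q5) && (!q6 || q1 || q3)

q1=true; q2=true; q3=false; q4=false; q5=false; q6=true

Case q2 = true:
From the singleton clause (q6), q6 = true.
Case q5 = false:
From the singleton clause (!q3), q3 = false.
From the singleton clause (q1), q1 = true.
From the singleton clause (!q4), q4 = false.
All clauses are satisfied.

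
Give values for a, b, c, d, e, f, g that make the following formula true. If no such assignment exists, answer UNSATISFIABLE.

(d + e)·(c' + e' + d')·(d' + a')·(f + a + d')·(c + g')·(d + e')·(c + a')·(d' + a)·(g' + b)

UNSATISFIABLE

Case d = 1:
From the singleton clause (a'), a = 0.
That conflicts with the unit clause (a).
Undo d and try d = 0.
From the singleton clause (e), e = 1.
That conflicts with the unit clause (e').
Both values of d lead to a conflict.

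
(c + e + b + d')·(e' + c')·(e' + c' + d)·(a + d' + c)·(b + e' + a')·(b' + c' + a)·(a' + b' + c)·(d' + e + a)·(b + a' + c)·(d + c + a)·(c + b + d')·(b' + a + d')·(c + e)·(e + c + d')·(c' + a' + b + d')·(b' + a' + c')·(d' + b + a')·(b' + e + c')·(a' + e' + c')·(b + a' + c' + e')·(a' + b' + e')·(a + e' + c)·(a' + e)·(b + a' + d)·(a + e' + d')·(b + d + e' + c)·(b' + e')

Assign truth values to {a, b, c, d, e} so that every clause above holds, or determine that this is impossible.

a=0, b=0, c=1, d=0, e=0

Case e = 0:
Unit clause (c) forces c = 1.
Unit clause (b') forces b = 0.
Unit clause (a') forces a = 0.
Unit clause (d') forces d = 0.
All clauses are satisfied.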